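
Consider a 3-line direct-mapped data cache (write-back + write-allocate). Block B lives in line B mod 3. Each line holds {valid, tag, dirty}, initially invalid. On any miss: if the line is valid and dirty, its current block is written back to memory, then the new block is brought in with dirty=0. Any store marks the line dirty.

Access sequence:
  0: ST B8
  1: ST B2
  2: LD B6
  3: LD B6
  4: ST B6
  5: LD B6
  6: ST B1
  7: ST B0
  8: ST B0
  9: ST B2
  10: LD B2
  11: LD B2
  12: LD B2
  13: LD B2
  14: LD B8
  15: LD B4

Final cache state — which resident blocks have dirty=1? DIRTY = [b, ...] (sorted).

  0 | W B8 → L2 miss [D]
  1 | W B2 → L2 miss wb→B8 [D]
  2 | R B6 → L0 miss [-]
  3 | R B6 → L0 hit [-]
  4 | W B6 → L0 hit [D]
  5 | R B6 → L0 hit [D]
  6 | W B1 → L1 miss [D]
  7 | W B0 → L0 miss wb→B6 [D]
  8 | W B0 → L0 hit [D]
  9 | W B2 → L2 hit [D]
  10 | R B2 → L2 hit [D]
  11 | R B2 → L2 hit [D]
  12 | R B2 → L2 hit [D]
  13 | R B2 → L2 hit [D]
  14 | R B8 → L2 miss wb→B2 [-]
  15 | R B4 → L1 miss wb→B1 [-]

DIRTY = [0]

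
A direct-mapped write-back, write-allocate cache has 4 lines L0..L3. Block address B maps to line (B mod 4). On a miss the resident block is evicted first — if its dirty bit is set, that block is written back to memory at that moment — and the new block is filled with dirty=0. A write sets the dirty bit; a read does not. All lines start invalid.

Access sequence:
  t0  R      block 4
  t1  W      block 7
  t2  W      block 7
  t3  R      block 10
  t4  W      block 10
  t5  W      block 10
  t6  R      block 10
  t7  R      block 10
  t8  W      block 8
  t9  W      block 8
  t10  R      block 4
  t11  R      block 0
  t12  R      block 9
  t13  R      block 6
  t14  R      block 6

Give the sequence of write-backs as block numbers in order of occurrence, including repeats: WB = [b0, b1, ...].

WB = [8, 10]

  0 | R B4 → L0 miss [-]
  1 | W B7 → L3 miss [D]
  2 | W B7 → L3 hit [D]
  3 | R B10 → L2 miss [-]
  4 | W B10 → L2 hit [D]
  5 | W B10 → L2 hit [D]
  6 | R B10 → L2 hit [D]
  7 | R B10 → L2 hit [D]
  8 | W B8 → L0 miss [D]
  9 | W B8 → L0 hit [D]
  10 | R B4 → L0 miss wb→B8 [-]
  11 | R B0 → L0 miss [-]
  12 | R B9 → L1 miss [-]
  13 | R B6 → L2 miss wb→B10 [-]
  14 | R B6 → L2 hit [-]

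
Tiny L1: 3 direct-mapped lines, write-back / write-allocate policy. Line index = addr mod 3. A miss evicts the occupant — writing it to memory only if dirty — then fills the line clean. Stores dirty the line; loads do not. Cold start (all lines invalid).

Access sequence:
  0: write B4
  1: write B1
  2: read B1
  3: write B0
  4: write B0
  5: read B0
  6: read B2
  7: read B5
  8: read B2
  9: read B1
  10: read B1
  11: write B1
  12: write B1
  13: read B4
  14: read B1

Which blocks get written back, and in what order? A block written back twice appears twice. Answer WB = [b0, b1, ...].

WB = [4, 1]

  0 | W B4 → L1 miss [D]
  1 | W B1 → L1 miss wb→B4 [D]
  2 | R B1 → L1 hit [D]
  3 | W B0 → L0 miss [D]
  4 | W B0 → L0 hit [D]
  5 | R B0 → L0 hit [D]
  6 | R B2 → L2 miss [-]
  7 | R B5 → L2 miss [-]
  8 | R B2 → L2 miss [-]
  9 | R B1 → L1 hit [D]
  10 | R B1 → L1 hit [D]
  11 | W B1 → L1 hit [D]
  12 | W B1 → L1 hit [D]
  13 | R B4 → L1 miss wb→B1 [-]
  14 | R B1 → L1 miss [-]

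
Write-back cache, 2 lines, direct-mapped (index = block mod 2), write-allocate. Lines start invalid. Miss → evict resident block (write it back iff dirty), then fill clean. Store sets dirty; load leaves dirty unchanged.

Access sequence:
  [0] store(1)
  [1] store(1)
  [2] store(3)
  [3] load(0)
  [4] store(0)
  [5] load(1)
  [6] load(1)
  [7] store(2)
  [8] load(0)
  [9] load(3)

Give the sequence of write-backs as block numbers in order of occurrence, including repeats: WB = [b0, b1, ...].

0: W B1 → L1 miss [D]
1: W B1 → L1 hit [D]
2: W B3 → L1 miss wb→B1 [D]
3: R B0 → L0 miss [-]
4: W B0 → L0 hit [D]
5: R B1 → L1 miss wb→B3 [-]
6: R B1 → L1 hit [-]
7: W B2 → L0 miss wb→B0 [D]
8: R B0 → L0 miss wb→B2 [-]
9: R B3 → L1 miss [-]

WB = [1, 3, 0, 2]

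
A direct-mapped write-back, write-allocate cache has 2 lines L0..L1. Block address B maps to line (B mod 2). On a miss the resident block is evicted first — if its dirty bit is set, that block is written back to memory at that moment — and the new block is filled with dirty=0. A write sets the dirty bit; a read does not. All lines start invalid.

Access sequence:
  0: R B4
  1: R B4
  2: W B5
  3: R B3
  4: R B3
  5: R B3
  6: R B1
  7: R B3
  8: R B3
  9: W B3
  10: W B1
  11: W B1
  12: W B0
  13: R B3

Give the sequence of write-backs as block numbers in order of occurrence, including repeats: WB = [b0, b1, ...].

0: R B4 → L0 miss [-]
1: R B4 → L0 hit [-]
2: W B5 → L1 miss [D]
3: R B3 → L1 miss wb→B5 [-]
4: R B3 → L1 hit [-]
5: R B3 → L1 hit [-]
6: R B1 → L1 miss [-]
7: R B3 → L1 miss [-]
8: R B3 → L1 hit [-]
9: W B3 → L1 hit [D]
10: W B1 → L1 miss wb→B3 [D]
11: W B1 → L1 hit [D]
12: W B0 → L0 miss [D]
13: R B3 → L1 miss wb→B1 [-]

WB = [5, 3, 1]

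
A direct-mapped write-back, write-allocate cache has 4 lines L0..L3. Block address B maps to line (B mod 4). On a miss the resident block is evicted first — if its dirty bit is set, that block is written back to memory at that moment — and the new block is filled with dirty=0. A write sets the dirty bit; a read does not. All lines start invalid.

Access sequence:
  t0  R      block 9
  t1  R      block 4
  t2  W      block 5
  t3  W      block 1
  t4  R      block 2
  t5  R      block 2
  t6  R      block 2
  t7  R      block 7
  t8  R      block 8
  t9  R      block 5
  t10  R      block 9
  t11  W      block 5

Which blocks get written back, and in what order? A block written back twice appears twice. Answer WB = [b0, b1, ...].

0: R B9 → L1 miss [-]
1: R B4 → L0 miss [-]
2: W B5 → L1 miss [D]
3: W B1 → L1 miss wb→B5 [D]
4: R B2 → L2 miss [-]
5: R B2 → L2 hit [-]
6: R B2 → L2 hit [-]
7: R B7 → L3 miss [-]
8: R B8 → L0 miss [-]
9: R B5 → L1 miss wb→B1 [-]
10: R B9 → L1 miss [-]
11: W B5 → L1 miss [D]

WB = [5, 1]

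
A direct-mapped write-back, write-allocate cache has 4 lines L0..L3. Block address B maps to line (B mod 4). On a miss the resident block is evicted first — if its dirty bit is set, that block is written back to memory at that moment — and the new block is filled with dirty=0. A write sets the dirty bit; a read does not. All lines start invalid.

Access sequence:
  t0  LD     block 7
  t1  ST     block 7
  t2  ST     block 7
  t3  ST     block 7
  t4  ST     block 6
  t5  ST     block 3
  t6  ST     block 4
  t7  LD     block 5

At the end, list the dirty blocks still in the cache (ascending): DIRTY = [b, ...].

DIRTY = [3, 4, 6]

  0 | R B7 → L3 miss [-]
  1 | W B7 → L3 hit [D]
  2 | W B7 → L3 hit [D]
  3 | W B7 → L3 hit [D]
  4 | W B6 → L2 miss [D]
  5 | W B3 → L3 miss wb→B7 [D]
  6 | W B4 → L0 miss [D]
  7 | R B5 → L1 miss [-]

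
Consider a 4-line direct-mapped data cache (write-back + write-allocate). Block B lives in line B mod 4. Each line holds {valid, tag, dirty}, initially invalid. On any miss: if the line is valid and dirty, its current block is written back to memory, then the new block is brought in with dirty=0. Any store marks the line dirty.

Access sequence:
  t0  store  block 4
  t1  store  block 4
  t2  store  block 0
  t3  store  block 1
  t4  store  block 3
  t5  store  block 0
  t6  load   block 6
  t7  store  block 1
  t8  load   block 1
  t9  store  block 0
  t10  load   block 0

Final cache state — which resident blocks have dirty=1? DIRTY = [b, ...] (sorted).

DIRTY = [0, 1, 3]

  0 | W B4 → L0 miss [D]
  1 | W B4 → L0 hit [D]
  2 | W B0 → L0 miss wb→B4 [D]
  3 | W B1 → L1 miss [D]
  4 | W B3 → L3 miss [D]
  5 | W B0 → L0 hit [D]
  6 | R B6 → L2 miss [-]
  7 | W B1 → L1 hit [D]
  8 | R B1 → L1 hit [D]
  9 | W B0 → L0 hit [D]
  10 | R B0 → L0 hit [D]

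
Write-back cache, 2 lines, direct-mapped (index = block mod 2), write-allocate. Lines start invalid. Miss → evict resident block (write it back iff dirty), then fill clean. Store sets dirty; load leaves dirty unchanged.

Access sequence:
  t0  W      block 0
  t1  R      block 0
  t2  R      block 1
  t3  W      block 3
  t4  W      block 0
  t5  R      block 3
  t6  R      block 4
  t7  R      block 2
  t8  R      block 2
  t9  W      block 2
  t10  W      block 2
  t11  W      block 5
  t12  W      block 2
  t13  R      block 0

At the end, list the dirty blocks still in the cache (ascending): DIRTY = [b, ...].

0: W B0 → L0 miss [D]
1: R B0 → L0 hit [D]
2: R B1 → L1 miss [-]
3: W B3 → L1 miss [D]
4: W B0 → L0 hit [D]
5: R B3 → L1 hit [D]
6: R B4 → L0 miss wb→B0 [-]
7: R B2 → L0 miss [-]
8: R B2 → L0 hit [-]
9: W B2 → L0 hit [D]
10: W B2 → L0 hit [D]
11: W B5 → L1 miss wb→B3 [D]
12: W B2 → L0 hit [D]
13: R B0 → L0 miss wb→B2 [-]

DIRTY = [5]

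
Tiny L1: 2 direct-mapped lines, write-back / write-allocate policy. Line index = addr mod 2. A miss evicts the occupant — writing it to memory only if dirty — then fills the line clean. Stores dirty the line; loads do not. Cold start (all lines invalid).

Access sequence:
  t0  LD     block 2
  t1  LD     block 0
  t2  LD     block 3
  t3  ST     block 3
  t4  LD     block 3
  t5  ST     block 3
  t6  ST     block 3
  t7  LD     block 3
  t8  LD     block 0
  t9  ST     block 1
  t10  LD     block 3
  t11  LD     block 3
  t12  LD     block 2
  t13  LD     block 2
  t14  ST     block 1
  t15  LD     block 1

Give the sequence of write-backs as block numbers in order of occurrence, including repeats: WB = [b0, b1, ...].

WB = [3, 1]

  0 | R B2 → L0 miss [-]
  1 | R B0 → L0 miss [-]
  2 | R B3 → L1 miss [-]
  3 | W B3 → L1 hit [D]
  4 | R B3 → L1 hit [D]
  5 | W B3 → L1 hit [D]
  6 | W B3 → L1 hit [D]
  7 | R B3 → L1 hit [D]
  8 | R B0 → L0 hit [-]
  9 | W B1 → L1 miss wb→B3 [D]
  10 | R B3 → L1 miss wb→B1 [-]
  11 | R B3 → L1 hit [-]
  12 | R B2 → L0 miss [-]
  13 | R B2 → L0 hit [-]
  14 | W B1 → L1 miss [D]
  15 | R B1 → L1 hit [D]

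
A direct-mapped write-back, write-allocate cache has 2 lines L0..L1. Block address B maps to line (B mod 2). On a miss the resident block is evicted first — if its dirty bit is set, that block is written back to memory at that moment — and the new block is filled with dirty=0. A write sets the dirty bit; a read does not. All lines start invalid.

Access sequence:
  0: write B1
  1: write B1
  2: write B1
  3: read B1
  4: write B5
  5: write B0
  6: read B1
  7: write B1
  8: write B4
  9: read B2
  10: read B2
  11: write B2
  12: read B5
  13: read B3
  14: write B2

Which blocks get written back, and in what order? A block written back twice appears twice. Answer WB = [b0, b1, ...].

WB = [1, 5, 0, 4, 1]

0: W B1 → L1 miss [D]
1: W B1 → L1 hit [D]
2: W B1 → L1 hit [D]
3: R B1 → L1 hit [D]
4: W B5 → L1 miss wb→B1 [D]
5: W B0 → L0 miss [D]
6: R B1 → L1 miss wb→B5 [-]
7: W B1 → L1 hit [D]
8: W B4 → L0 miss wb→B0 [D]
9: R B2 → L0 miss wb→B4 [-]
10: R B2 → L0 hit [-]
11: W B2 → L0 hit [D]
12: R B5 → L1 miss wb→B1 [-]
13: R B3 → L1 miss [-]
14: W B2 → L0 hit [D]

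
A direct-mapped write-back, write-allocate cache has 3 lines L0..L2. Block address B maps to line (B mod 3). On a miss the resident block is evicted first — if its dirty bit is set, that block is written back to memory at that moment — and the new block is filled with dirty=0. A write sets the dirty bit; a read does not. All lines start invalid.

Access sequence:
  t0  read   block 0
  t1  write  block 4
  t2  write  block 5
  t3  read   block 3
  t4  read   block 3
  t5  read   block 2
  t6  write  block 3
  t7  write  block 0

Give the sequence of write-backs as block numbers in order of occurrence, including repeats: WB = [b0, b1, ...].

0: R B0 -> L0 miss  d=-]
1: W B4 -> L1 miss  d=D]
2: W B5 -> L2 miss  d=D]
3: R B3 -> L0 miss  d=-]
4: R B3 -> L0 hit  d=-]
5: R B2 -> L2 miss wb->B5  d=-]
6: W B3 -> L0 hit  d=D]
7: W B0 -> L0 miss wb->B3  d=D]

WB = [5, 3]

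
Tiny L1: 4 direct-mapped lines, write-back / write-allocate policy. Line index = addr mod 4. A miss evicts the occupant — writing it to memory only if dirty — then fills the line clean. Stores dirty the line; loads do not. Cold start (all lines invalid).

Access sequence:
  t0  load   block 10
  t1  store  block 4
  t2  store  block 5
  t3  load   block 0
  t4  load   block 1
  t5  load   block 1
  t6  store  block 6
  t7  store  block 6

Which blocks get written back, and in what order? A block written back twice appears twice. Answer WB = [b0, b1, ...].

WB = [4, 5]

0: R B10 → L2 miss [-]
1: W B4 → L0 miss [D]
2: W B5 → L1 miss [D]
3: R B0 → L0 miss wb→B4 [-]
4: R B1 → L1 miss wb→B5 [-]
5: R B1 → L1 hit [-]
6: W B6 → L2 miss [D]
7: W B6 → L2 hit [D]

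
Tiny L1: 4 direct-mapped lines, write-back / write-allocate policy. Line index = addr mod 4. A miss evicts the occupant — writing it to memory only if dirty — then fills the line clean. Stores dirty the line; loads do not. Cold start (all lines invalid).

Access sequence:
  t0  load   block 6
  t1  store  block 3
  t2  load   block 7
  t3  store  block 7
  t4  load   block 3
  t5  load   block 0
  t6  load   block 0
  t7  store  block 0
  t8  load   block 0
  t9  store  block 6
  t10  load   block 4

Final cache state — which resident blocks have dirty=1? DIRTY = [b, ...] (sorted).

0: R B6 → L2 miss [-]
1: W B3 → L3 miss [D]
2: R B7 → L3 miss wb→B3 [-]
3: W B7 → L3 hit [D]
4: R B3 → L3 miss wb→B7 [-]
5: R B0 → L0 miss [-]
6: R B0 → L0 hit [-]
7: W B0 → L0 hit [D]
8: R B0 → L0 hit [D]
9: W B6 → L2 hit [D]
10: R B4 → L0 miss wb→B0 [-]

DIRTY = [6]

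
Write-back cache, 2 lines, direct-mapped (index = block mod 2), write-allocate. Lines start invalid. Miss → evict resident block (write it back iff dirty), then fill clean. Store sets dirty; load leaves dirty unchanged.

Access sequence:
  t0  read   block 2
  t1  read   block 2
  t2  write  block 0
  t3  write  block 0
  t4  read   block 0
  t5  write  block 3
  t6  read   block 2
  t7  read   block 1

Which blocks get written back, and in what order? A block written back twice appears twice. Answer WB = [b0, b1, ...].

WB = [0, 3]

0: R B2 -> L0 miss  d=-]
1: R B2 -> L0 hit  d=-]
2: W B0 -> L0 miss  d=D]
3: W B0 -> L0 hit  d=D]
4: R B0 -> L0 hit  d=D]
5: W B3 -> L1 miss  d=D]
6: R B2 -> L0 miss wb->B0  d=-]
7: R B1 -> L1 miss wb->B3  d=-]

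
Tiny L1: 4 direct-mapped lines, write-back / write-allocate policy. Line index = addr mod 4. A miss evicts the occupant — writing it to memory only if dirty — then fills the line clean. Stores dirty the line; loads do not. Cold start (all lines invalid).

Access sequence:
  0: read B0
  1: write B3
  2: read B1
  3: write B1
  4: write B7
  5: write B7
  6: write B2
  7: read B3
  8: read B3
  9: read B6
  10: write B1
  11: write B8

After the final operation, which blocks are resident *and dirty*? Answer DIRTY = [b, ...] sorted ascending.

DIRTY = [1, 8]

0: R B0 -> L0 miss  d=-]
1: W B3 -> L3 miss  d=D]
2: R B1 -> L1 miss  d=-]
3: W B1 -> L1 hit  d=D]
4: W B7 -> L3 miss wb->B3  d=D]
5: W B7 -> L3 hit  d=D]
6: W B2 -> L2 miss  d=D]
7: R B3 -> L3 miss wb->B7  d=-]
8: R B3 -> L3 hit  d=-]
9: R B6 -> L2 miss wb->B2  d=-]
10: W B1 -> L1 hit  d=D]
11: W B8 -> L0 miss  d=D]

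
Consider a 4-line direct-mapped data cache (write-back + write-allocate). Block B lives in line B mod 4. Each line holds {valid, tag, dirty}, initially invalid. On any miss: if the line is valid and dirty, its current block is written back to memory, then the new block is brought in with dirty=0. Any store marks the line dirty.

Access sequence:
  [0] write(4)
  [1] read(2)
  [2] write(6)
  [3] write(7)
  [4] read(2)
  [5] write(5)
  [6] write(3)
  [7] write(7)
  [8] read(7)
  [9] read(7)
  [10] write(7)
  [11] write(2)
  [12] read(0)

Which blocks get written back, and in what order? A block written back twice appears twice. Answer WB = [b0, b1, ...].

0: W B4 → L0 miss [D]
1: R B2 → L2 miss [-]
2: W B6 → L2 miss [D]
3: W B7 → L3 miss [D]
4: R B2 → L2 miss wb→B6 [-]
5: W B5 → L1 miss [D]
6: W B3 → L3 miss wb→B7 [D]
7: W B7 → L3 miss wb→B3 [D]
8: R B7 → L3 hit [D]
9: R B7 → L3 hit [D]
10: W B7 → L3 hit [D]
11: W B2 → L2 hit [D]
12: R B0 → L0 miss wb→B4 [-]

WB = [6, 7, 3, 4]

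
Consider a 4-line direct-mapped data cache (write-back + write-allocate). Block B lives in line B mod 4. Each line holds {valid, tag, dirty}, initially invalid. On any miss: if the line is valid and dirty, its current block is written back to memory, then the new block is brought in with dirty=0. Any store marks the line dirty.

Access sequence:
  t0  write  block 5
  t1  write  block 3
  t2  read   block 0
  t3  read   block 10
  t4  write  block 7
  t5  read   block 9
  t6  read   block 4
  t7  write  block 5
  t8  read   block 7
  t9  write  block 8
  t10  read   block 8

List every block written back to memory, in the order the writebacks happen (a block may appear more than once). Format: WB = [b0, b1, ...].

WB = [3, 5]

0: W B5 → L1 miss [D]
1: W B3 → L3 miss [D]
2: R B0 → L0 miss [-]
3: R B10 → L2 miss [-]
4: W B7 → L3 miss wb→B3 [D]
5: R B9 → L1 miss wb→B5 [-]
6: R B4 → L0 miss [-]
7: W B5 → L1 miss [D]
8: R B7 → L3 hit [D]
9: W B8 → L0 miss [D]
10: R B8 → L0 hit [D]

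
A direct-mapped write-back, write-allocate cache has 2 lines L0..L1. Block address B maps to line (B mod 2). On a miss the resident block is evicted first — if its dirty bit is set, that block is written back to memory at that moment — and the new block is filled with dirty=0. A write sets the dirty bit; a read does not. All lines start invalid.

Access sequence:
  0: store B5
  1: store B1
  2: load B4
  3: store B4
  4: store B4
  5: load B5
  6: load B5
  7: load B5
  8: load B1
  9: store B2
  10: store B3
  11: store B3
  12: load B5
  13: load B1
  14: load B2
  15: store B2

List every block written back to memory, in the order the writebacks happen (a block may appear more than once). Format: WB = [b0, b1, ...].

0: W B5 → L1 miss [D]
1: W B1 → L1 miss wb→B5 [D]
2: R B4 → L0 miss [-]
3: W B4 → L0 hit [D]
4: W B4 → L0 hit [D]
5: R B5 → L1 miss wb→B1 [-]
6: R B5 → L1 hit [-]
7: R B5 → L1 hit [-]
8: R B1 → L1 miss [-]
9: W B2 → L0 miss wb→B4 [D]
10: W B3 → L1 miss [D]
11: W B3 → L1 hit [D]
12: R B5 → L1 miss wb→B3 [-]
13: R B1 → L1 miss [-]
14: R B2 → L0 hit [D]
15: W B2 → L0 hit [D]

WB = [5, 1, 4, 3]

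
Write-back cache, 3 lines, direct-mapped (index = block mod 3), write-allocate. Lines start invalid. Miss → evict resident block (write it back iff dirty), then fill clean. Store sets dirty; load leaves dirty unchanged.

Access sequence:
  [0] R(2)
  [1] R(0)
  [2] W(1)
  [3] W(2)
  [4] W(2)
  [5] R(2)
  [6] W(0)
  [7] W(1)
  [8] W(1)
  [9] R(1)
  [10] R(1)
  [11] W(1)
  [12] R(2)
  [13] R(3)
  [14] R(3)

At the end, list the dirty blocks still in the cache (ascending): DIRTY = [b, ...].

0: R B2 -> L2 miss  d=-]
1: R B0 -> L0 miss  d=-]
2: W B1 -> L1 miss  d=D]
3: W B2 -> L2 hit  d=D]
4: W B2 -> L2 hit  d=D]
5: R B2 -> L2 hit  d=D]
6: W B0 -> L0 hit  d=D]
7: W B1 -> L1 hit  d=D]
8: W B1 -> L1 hit  d=D]
9: R B1 -> L1 hit  d=D]
10: R B1 -> L1 hit  d=D]
11: W B1 -> L1 hit  d=D]
12: R B2 -> L2 hit  d=D]
13: R B3 -> L0 miss wb->B0  d=-]
14: R B3 -> L0 hit  d=-]

DIRTY = [1, 2]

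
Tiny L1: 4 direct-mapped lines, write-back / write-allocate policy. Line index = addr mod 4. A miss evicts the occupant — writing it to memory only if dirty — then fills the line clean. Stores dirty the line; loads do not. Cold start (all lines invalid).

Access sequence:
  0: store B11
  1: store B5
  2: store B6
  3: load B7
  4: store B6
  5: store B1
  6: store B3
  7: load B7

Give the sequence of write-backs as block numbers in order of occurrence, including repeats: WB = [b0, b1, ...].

0: W B11 → L3 miss [D]
1: W B5 → L1 miss [D]
2: W B6 → L2 miss [D]
3: R B7 → L3 miss wb→B11 [-]
4: W B6 → L2 hit [D]
5: W B1 → L1 miss wb→B5 [D]
6: W B3 → L3 miss [D]
7: R B7 → L3 miss wb→B3 [-]

WB = [11, 5, 3]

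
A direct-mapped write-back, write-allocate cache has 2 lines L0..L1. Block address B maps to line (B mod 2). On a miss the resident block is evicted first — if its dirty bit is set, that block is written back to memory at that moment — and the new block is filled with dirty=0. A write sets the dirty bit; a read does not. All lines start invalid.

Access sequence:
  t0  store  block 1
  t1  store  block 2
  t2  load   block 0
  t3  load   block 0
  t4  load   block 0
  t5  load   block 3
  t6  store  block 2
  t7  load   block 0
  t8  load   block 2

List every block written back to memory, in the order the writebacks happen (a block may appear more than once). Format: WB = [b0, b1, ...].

WB = [2, 1, 2]

0: W B1 -> L1 miss  d=D]
1: W B2 -> L0 miss  d=D]
2: R B0 -> L0 miss wb->B2  d=-]
3: R B0 -> L0 hit  d=-]
4: R B0 -> L0 hit  d=-]
5: R B3 -> L1 miss wb->B1  d=-]
6: W B2 -> L0 miss  d=D]
7: R B0 -> L0 miss wb->B2  d=-]
8: R B2 -> L0 miss  d=-]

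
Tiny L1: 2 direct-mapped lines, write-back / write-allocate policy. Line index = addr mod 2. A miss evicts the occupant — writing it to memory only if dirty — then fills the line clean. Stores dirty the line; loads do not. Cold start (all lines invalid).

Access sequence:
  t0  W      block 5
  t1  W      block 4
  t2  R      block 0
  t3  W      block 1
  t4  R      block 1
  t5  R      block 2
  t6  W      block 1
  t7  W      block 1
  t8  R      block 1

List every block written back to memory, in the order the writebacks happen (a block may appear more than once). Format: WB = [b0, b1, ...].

  0 | W B5 → L1 miss [D]
  1 | W B4 → L0 miss [D]
  2 | R B0 → L0 miss wb→B4 [-]
  3 | W B1 → L1 miss wb→B5 [D]
  4 | R B1 → L1 hit [D]
  5 | R B2 → L0 miss [-]
  6 | W B1 → L1 hit [D]
  7 | W B1 → L1 hit [D]
  8 | R B1 → L1 hit [D]

WB = [4, 5]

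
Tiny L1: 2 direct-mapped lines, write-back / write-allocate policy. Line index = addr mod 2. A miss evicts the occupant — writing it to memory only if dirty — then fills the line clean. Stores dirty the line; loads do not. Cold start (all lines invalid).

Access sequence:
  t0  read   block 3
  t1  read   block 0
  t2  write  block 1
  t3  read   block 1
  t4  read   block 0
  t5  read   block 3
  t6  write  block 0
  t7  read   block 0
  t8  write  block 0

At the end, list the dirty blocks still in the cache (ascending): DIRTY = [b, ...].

DIRTY = [0]

0: R B3 → L1 miss [-]
1: R B0 → L0 miss [-]
2: W B1 → L1 miss [D]
3: R B1 → L1 hit [D]
4: R B0 → L0 hit [-]
5: R B3 → L1 miss wb→B1 [-]
6: W B0 → L0 hit [D]
7: R B0 → L0 hit [D]
8: W B0 → L0 hit [D]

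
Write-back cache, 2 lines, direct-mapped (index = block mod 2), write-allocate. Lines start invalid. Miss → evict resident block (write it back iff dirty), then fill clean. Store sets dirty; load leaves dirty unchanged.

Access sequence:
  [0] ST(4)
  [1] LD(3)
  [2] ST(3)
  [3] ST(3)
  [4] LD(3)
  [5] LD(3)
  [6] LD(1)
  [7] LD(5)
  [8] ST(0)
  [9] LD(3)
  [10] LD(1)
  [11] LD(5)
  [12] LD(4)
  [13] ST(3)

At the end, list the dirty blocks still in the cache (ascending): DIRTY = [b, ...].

DIRTY = [3]

0: W B4 → L0 miss [D]
1: R B3 → L1 miss [-]
2: W B3 → L1 hit [D]
3: W B3 → L1 hit [D]
4: R B3 → L1 hit [D]
5: R B3 → L1 hit [D]
6: R B1 → L1 miss wb→B3 [-]
7: R B5 → L1 miss [-]
8: W B0 → L0 miss wb→B4 [D]
9: R B3 → L1 miss [-]
10: R B1 → L1 miss [-]
11: R B5 → L1 miss [-]
12: R B4 → L0 miss wb→B0 [-]
13: W B3 → L1 miss [D]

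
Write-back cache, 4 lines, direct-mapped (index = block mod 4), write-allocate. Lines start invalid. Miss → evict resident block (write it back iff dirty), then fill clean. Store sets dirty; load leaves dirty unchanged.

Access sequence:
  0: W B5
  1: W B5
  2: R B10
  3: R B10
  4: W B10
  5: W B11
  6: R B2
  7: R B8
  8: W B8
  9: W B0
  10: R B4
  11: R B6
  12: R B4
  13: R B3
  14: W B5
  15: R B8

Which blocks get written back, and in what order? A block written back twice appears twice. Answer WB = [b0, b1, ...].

0: W B5 → L1 miss [D]
1: W B5 → L1 hit [D]
2: R B10 → L2 miss [-]
3: R B10 → L2 hit [-]
4: W B10 → L2 hit [D]
5: W B11 → L3 miss [D]
6: R B2 → L2 miss wb→B10 [-]
7: R B8 → L0 miss [-]
8: W B8 → L0 hit [D]
9: W B0 → L0 miss wb→B8 [D]
10: R B4 → L0 miss wb→B0 [-]
11: R B6 → L2 miss [-]
12: R B4 → L0 hit [-]
13: R B3 → L3 miss wb→B11 [-]
14: W B5 → L1 hit [D]
15: R B8 → L0 miss [-]

WB = [10, 8, 0, 11]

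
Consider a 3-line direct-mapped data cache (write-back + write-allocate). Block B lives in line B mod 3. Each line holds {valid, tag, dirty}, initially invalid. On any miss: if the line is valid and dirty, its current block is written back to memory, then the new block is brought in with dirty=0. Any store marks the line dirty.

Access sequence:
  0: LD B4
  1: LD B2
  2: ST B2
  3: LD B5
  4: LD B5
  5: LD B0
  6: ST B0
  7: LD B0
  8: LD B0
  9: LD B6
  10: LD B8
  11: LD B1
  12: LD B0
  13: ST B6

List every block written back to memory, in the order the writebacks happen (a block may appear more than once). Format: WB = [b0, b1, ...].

WB = [2, 0]

  0 | R B4 → L1 miss [-]
  1 | R B2 → L2 miss [-]
  2 | W B2 → L2 hit [D]
  3 | R B5 → L2 miss wb→B2 [-]
  4 | R B5 → L2 hit [-]
  5 | R B0 → L0 miss [-]
  6 | W B0 → L0 hit [D]
  7 | R B0 → L0 hit [D]
  8 | R B0 → L0 hit [D]
  9 | R B6 → L0 miss wb→B0 [-]
  10 | R B8 → L2 miss [-]
  11 | R B1 → L1 miss [-]
  12 | R B0 → L0 miss [-]
  13 | W B6 → L0 miss [D]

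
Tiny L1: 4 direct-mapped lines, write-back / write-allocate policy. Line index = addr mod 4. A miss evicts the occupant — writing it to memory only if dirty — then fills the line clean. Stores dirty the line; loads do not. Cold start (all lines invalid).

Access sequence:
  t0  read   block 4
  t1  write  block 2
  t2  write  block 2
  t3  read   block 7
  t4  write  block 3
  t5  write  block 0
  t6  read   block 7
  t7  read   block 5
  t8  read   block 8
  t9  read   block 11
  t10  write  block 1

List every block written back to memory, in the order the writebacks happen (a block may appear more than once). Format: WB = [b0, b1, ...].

WB = [3, 0]

  0 | R B4 → L0 miss [-]
  1 | W B2 → L2 miss [D]
  2 | W B2 → L2 hit [D]
  3 | R B7 → L3 miss [-]
  4 | W B3 → L3 miss [D]
  5 | W B0 → L0 miss [D]
  6 | R B7 → L3 miss wb→B3 [-]
  7 | R B5 → L1 miss [-]
  8 | R B8 → L0 miss wb→B0 [-]
  9 | R B11 → L3 miss [-]
  10 | W B1 → L1 miss [D]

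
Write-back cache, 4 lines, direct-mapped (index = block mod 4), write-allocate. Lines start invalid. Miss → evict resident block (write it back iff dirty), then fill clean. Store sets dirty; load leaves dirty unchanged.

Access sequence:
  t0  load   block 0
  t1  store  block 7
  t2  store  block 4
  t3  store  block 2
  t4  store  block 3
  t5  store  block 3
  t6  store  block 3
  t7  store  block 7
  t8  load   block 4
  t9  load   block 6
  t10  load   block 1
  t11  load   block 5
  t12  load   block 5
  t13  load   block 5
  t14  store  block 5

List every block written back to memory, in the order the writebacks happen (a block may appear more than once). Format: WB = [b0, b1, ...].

WB = [7, 3, 2]

0: R B0 -> L0 miss  d=-]
1: W B7 -> L3 miss  d=D]
2: W B4 -> L0 miss  d=D]
3: W B2 -> L2 miss  d=D]
4: W B3 -> L3 miss wb->B7  d=D]
5: W B3 -> L3 hit  d=D]
6: W B3 -> L3 hit  d=D]
7: W B7 -> L3 miss wb->B3  d=D]
8: R B4 -> L0 hit  d=D]
9: R B6 -> L2 miss wb->B2  d=-]
10: R B1 -> L1 miss  d=-]
11: R B5 -> L1 miss  d=-]
12: R B5 -> L1 hit  d=-]
13: R B5 -> L1 hit  d=-]
14: W B5 -> L1 hit  d=D]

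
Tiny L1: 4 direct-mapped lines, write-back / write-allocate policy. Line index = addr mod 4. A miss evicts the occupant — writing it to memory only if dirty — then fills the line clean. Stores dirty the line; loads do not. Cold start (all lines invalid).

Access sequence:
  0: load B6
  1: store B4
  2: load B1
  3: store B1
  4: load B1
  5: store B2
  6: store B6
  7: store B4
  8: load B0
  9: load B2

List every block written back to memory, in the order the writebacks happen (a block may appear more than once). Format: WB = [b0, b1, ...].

WB = [2, 4, 6]

0: R B6 -> L2 miss  d=-]
1: W B4 -> L0 miss  d=D]
2: R B1 -> L1 miss  d=-]
3: W B1 -> L1 hit  d=D]
4: R B1 -> L1 hit  d=D]
5: W B2 -> L2 miss  d=D]
6: W B6 -> L2 miss wb->B2  d=D]
7: W B4 -> L0 hit  d=D]
8: R B0 -> L0 miss wb->B4  d=-]
9: R B2 -> L2 miss wb->B6  d=-]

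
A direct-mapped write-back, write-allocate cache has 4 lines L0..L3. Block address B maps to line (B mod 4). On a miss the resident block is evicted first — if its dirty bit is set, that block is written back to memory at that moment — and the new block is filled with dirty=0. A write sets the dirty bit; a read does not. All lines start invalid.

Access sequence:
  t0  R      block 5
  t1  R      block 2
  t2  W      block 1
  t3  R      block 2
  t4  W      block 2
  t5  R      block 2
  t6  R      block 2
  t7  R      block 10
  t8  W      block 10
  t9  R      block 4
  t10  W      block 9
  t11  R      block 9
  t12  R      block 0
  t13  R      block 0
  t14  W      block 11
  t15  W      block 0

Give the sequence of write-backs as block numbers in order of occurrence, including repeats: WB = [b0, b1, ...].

0: R B5 → L1 miss [-]
1: R B2 → L2 miss [-]
2: W B1 → L1 miss [D]
3: R B2 → L2 hit [-]
4: W B2 → L2 hit [D]
5: R B2 → L2 hit [D]
6: R B2 → L2 hit [D]
7: R B10 → L2 miss wb→B2 [-]
8: W B10 → L2 hit [D]
9: R B4 → L0 miss [-]
10: W B9 → L1 miss wb→B1 [D]
11: R B9 → L1 hit [D]
12: R B0 → L0 miss [-]
13: R B0 → L0 hit [-]
14: W B11 → L3 miss [D]
15: W B0 → L0 hit [D]

WB = [2, 1]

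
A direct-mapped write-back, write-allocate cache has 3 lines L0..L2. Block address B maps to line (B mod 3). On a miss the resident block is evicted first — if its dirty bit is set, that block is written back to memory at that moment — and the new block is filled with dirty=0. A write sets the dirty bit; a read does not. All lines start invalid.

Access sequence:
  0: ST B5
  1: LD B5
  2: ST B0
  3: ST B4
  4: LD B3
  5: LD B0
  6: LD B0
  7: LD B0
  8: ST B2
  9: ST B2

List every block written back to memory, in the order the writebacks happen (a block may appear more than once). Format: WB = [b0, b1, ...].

WB = [0, 5]

0: W B5 -> L2 miss  d=D]
1: R B5 -> L2 hit  d=D]
2: W B0 -> L0 miss  d=D]
3: W B4 -> L1 miss  d=D]
4: R B3 -> L0 miss wb->B0  d=-]
5: R B0 -> L0 miss  d=-]
6: R B0 -> L0 hit  d=-]
7: R B0 -> L0 hit  d=-]
8: W B2 -> L2 miss wb->B5  d=D]
9: W B2 -> L2 hit  d=D]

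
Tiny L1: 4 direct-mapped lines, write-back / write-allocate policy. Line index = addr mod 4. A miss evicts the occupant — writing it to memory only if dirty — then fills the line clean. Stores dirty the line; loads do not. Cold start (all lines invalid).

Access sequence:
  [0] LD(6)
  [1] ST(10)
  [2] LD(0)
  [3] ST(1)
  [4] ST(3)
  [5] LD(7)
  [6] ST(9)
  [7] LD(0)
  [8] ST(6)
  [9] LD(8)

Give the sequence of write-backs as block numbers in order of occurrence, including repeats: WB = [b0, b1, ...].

0: R B6 -> L2 miss  d=-]
1: W B10 -> L2 miss  d=D]
2: R B0 -> L0 miss  d=-]
3: W B1 -> L1 miss  d=D]
4: W B3 -> L3 miss  d=D]
5: R B7 -> L3 miss wb->B3  d=-]
6: W B9 -> L1 miss wb->B1  d=D]
7: R B0 -> L0 hit  d=-]
8: W B6 -> L2 miss wb->B10  d=D]
9: R B8 -> L0 miss  d=-]

WB = [3, 1, 10]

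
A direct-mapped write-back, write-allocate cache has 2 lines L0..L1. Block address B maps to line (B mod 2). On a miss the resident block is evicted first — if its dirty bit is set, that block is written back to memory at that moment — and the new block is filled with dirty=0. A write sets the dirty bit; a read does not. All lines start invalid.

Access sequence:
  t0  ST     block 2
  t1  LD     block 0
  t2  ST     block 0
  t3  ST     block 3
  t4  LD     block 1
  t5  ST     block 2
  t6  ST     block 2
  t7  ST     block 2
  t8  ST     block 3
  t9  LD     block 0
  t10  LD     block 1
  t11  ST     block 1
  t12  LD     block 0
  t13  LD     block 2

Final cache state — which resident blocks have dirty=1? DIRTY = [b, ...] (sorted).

0: W B2 -> L0 miss  d=D]
1: R B0 -> L0 miss wb->B2  d=-]
2: W B0 -> L0 hit  d=D]
3: W B3 -> L1 miss  d=D]
4: R B1 -> L1 miss wb->B3  d=-]
5: W B2 -> L0 miss wb->B0  d=D]
6: W B2 -> L0 hit  d=D]
7: W B2 -> L0 hit  d=D]
8: W B3 -> L1 miss  d=D]
9: R B0 -> L0 miss wb->B2  d=-]
10: R B1 -> L1 miss wb->B3  d=-]
11: W B1 -> L1 hit  d=D]
12: R B0 -> L0 hit  d=-]
13: R B2 -> L0 miss  d=-]

DIRTY = [1]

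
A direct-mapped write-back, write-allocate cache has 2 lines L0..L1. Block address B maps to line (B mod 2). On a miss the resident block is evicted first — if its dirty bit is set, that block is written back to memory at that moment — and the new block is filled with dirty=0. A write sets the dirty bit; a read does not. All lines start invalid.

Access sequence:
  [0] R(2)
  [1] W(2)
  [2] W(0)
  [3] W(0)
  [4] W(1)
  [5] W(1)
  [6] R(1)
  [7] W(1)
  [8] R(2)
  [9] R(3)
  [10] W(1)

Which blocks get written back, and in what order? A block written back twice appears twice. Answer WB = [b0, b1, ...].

WB = [2, 0, 1]

0: R B2 -> L0 miss  d=-]
1: W B2 -> L0 hit  d=D]
2: W B0 -> L0 miss wb->B2  d=D]
3: W B0 -> L0 hit  d=D]
4: W B1 -> L1 miss  d=D]
5: W B1 -> L1 hit  d=D]
6: R B1 -> L1 hit  d=D]
7: W B1 -> L1 hit  d=D]
8: R B2 -> L0 miss wb->B0  d=-]
9: R B3 -> L1 miss wb->B1  d=-]
10: W B1 -> L1 miss  d=D]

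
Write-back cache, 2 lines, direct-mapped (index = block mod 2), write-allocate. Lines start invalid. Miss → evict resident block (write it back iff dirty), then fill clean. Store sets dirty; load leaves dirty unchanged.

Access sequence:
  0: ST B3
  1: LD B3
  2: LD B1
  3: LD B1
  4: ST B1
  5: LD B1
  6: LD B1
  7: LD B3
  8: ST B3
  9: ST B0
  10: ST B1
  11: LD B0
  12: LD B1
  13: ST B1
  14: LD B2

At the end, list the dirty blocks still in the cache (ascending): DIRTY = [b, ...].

DIRTY = [1]

  0 | W B3 → L1 miss [D]
  1 | R B3 → L1 hit [D]
  2 | R B1 → L1 miss wb→B3 [-]
  3 | R B1 → L1 hit [-]
  4 | W B1 → L1 hit [D]
  5 | R B1 → L1 hit [D]
  6 | R B1 → L1 hit [D]
  7 | R B3 → L1 miss wb→B1 [-]
  8 | W B3 → L1 hit [D]
  9 | W B0 → L0 miss [D]
  10 | W B1 → L1 miss wb→B3 [D]
  11 | R B0 → L0 hit [D]
  12 | R B1 → L1 hit [D]
  13 | W B1 → L1 hit [D]
  14 | R B2 → L0 miss wb→B0 [-]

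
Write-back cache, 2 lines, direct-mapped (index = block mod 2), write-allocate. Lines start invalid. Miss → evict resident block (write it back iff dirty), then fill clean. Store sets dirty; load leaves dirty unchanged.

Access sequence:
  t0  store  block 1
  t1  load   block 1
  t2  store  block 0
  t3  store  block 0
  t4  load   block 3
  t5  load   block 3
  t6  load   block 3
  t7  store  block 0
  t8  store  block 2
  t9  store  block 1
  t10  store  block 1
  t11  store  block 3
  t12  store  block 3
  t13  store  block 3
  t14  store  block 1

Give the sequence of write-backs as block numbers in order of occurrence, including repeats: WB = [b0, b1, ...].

  0 | W B1 → L1 miss [D]
  1 | R B1 → L1 hit [D]
  2 | W B0 → L0 miss [D]
  3 | W B0 → L0 hit [D]
  4 | R B3 → L1 miss wb→B1 [-]
  5 | R B3 → L1 hit [-]
  6 | R B3 → L1 hit [-]
  7 | W B0 → L0 hit [D]
  8 | W B2 → L0 miss wb→B0 [D]
  9 | W B1 → L1 miss [D]
  10 | W B1 → L1 hit [D]
  11 | W B3 → L1 miss wb→B1 [D]
  12 | W B3 → L1 hit [D]
  13 | W B3 → L1 hit [D]
  14 | W B1 → L1 miss wb→B3 [D]

WB = [1, 0, 1, 3]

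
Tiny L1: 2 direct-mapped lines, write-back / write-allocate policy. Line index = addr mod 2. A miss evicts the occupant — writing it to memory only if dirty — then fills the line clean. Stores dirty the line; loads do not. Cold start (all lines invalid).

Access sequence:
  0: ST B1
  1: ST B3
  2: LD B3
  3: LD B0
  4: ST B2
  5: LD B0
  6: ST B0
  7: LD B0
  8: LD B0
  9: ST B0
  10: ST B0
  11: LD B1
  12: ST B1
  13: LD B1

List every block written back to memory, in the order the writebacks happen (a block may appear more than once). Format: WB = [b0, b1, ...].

  0 | W B1 → L1 miss [D]
  1 | W B3 → L1 miss wb→B1 [D]
  2 | R B3 → L1 hit [D]
  3 | R B0 → L0 miss [-]
  4 | W B2 → L0 miss [D]
  5 | R B0 → L0 miss wb→B2 [-]
  6 | W B0 → L0 hit [D]
  7 | R B0 → L0 hit [D]
  8 | R B0 → L0 hit [D]
  9 | W B0 → L0 hit [D]
  10 | W B0 → L0 hit [D]
  11 | R B1 → L1 miss wb→B3 [-]
  12 | W B1 → L1 hit [D]
  13 | R B1 → L1 hit [D]

WB = [1, 2, 3]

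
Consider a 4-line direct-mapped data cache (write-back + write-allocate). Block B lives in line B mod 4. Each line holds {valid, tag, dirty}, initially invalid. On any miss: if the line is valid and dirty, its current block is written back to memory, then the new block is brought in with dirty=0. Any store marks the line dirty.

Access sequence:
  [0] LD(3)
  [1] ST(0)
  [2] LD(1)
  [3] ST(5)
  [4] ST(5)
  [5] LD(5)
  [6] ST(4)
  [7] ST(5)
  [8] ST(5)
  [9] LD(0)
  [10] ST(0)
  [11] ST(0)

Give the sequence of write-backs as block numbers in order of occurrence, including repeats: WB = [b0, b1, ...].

  0 | R B3 → L3 miss [-]
  1 | W B0 → L0 miss [D]
  2 | R B1 → L1 miss [-]
  3 | W B5 → L1 miss [D]
  4 | W B5 → L1 hit [D]
  5 | R B5 → L1 hit [D]
  6 | W B4 → L0 miss wb→B0 [D]
  7 | W B5 → L1 hit [D]
  8 | W B5 → L1 hit [D]
  9 | R B0 → L0 miss wb→B4 [-]
  10 | W B0 → L0 hit [D]
  11 | W B0 → L0 hit [D]

WB = [0, 4]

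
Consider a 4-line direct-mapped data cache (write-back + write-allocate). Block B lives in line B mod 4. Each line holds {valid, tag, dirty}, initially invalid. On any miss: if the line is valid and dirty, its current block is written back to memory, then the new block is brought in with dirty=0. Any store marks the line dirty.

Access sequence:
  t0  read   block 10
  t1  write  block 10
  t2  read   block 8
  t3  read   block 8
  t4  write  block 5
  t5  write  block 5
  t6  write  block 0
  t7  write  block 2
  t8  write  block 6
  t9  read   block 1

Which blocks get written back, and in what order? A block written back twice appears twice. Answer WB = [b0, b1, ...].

0: R B10 -> L2 miss  d=-]
1: W B10 -> L2 hit  d=D]
2: R B8 -> L0 miss  d=-]
3: R B8 -> L0 hit  d=-]
4: W B5 -> L1 miss  d=D]
5: W B5 -> L1 hit  d=D]
6: W B0 -> L0 miss  d=D]
7: W B2 -> L2 miss wb->B10  d=D]
8: W B6 -> L2 miss wb->B2  d=D]
9: R B1 -> L1 miss wb->B5  d=-]

WB = [10, 2, 5]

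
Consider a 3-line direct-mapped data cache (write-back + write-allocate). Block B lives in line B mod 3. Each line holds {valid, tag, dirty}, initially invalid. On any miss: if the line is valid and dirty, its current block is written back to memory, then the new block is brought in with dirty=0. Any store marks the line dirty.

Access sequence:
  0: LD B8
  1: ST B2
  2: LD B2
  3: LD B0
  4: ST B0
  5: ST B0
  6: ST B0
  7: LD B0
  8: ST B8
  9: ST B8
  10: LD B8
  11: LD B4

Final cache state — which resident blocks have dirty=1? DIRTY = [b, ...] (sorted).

0: R B8 → L2 miss [-]
1: W B2 → L2 miss [D]
2: R B2 → L2 hit [D]
3: R B0 → L0 miss [-]
4: W B0 → L0 hit [D]
5: W B0 → L0 hit [D]
6: W B0 → L0 hit [D]
7: R B0 → L0 hit [D]
8: W B8 → L2 miss wb→B2 [D]
9: W B8 → L2 hit [D]
10: R B8 → L2 hit [D]
11: R B4 → L1 miss [-]

DIRTY = [0, 8]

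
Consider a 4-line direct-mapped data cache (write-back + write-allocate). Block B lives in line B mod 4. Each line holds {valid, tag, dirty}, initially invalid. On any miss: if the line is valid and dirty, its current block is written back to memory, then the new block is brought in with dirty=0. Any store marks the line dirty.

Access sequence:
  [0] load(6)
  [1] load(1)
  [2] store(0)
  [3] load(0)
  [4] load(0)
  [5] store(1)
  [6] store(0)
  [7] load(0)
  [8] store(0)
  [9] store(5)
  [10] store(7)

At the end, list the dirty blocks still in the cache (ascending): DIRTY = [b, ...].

DIRTY = [0, 5, 7]

0: R B6 -> L2 miss  d=-]
1: R B1 -> L1 miss  d=-]
2: W B0 -> L0 miss  d=D]
3: R B0 -> L0 hit  d=D]
4: R B0 -> L0 hit  d=D]
5: W B1 -> L1 hit  d=D]
6: W B0 -> L0 hit  d=D]
7: R B0 -> L0 hit  d=D]
8: W B0 -> L0 hit  d=D]
9: W B5 -> L1 miss wb->B1  d=D]
10: W B7 -> L3 miss  d=D]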